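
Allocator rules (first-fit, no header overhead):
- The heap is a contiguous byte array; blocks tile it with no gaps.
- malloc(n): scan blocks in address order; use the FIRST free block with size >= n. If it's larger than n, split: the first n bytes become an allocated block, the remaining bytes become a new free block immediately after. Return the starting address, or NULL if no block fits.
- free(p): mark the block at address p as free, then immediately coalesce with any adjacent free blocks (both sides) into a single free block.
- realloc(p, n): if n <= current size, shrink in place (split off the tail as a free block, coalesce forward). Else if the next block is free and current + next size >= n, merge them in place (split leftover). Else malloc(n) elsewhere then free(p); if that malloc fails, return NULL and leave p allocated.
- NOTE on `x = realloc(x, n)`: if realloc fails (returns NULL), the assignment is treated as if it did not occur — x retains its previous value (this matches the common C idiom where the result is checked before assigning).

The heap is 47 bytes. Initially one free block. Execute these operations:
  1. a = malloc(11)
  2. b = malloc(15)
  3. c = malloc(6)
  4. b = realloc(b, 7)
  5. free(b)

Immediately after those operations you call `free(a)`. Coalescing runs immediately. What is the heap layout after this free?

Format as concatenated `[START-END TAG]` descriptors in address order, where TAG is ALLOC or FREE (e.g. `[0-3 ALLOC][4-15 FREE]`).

Answer: [0-25 FREE][26-31 ALLOC][32-46 FREE]

Derivation:
Op 1: a = malloc(11) -> a = 0; heap: [0-10 ALLOC][11-46 FREE]
Op 2: b = malloc(15) -> b = 11; heap: [0-10 ALLOC][11-25 ALLOC][26-46 FREE]
Op 3: c = malloc(6) -> c = 26; heap: [0-10 ALLOC][11-25 ALLOC][26-31 ALLOC][32-46 FREE]
Op 4: b = realloc(b, 7) -> b = 11; heap: [0-10 ALLOC][11-17 ALLOC][18-25 FREE][26-31 ALLOC][32-46 FREE]
Op 5: free(b) -> (freed b); heap: [0-10 ALLOC][11-25 FREE][26-31 ALLOC][32-46 FREE]
free(a): a = 0 -> block [0-10 ALLOC]; mark free, coalesce with adjacent free neighbors -> [0-25 FREE][26-31 ALLOC][32-46 FREE]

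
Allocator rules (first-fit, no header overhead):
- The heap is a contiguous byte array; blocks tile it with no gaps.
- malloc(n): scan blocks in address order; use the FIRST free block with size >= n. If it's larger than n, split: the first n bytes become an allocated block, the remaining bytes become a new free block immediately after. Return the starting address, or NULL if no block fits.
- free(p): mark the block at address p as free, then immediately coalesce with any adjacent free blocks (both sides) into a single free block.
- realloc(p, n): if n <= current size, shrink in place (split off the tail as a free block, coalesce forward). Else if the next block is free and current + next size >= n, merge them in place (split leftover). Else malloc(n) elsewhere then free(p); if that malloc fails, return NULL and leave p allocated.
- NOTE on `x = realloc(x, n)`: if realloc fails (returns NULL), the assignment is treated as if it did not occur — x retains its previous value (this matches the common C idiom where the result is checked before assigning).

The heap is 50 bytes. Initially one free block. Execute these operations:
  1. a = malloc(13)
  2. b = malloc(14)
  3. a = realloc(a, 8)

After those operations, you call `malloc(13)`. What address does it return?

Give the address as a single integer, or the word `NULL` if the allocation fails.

Answer: 27

Derivation:
Op 1: a = malloc(13) -> a = 0; heap: [0-12 ALLOC][13-49 FREE]
Op 2: b = malloc(14) -> b = 13; heap: [0-12 ALLOC][13-26 ALLOC][27-49 FREE]
Op 3: a = realloc(a, 8) -> a = 0; heap: [0-7 ALLOC][8-12 FREE][13-26 ALLOC][27-49 FREE]
malloc(13): first-fit scan over [0-7 ALLOC][8-12 FREE][13-26 ALLOC][27-49 FREE] -> 27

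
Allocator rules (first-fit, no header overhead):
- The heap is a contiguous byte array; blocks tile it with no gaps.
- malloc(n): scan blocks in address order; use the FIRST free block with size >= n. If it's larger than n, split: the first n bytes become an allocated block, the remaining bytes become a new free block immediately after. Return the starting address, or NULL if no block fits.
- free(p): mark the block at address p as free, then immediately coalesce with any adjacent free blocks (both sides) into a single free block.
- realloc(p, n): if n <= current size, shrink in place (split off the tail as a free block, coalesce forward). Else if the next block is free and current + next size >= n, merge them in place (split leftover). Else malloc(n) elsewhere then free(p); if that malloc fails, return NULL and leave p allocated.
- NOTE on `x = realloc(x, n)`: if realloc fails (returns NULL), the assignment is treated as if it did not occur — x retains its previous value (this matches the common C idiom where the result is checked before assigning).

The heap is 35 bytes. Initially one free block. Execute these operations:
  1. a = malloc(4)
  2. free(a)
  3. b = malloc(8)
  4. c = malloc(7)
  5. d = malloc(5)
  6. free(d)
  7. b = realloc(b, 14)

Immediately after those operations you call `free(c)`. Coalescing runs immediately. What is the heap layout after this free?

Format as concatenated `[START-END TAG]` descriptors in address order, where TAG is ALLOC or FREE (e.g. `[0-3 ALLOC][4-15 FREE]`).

Op 1: a = malloc(4) -> a = 0; heap: [0-3 ALLOC][4-34 FREE]
Op 2: free(a) -> (freed a); heap: [0-34 FREE]
Op 3: b = malloc(8) -> b = 0; heap: [0-7 ALLOC][8-34 FREE]
Op 4: c = malloc(7) -> c = 8; heap: [0-7 ALLOC][8-14 ALLOC][15-34 FREE]
Op 5: d = malloc(5) -> d = 15; heap: [0-7 ALLOC][8-14 ALLOC][15-19 ALLOC][20-34 FREE]
Op 6: free(d) -> (freed d); heap: [0-7 ALLOC][8-14 ALLOC][15-34 FREE]
Op 7: b = realloc(b, 14) -> b = 15; heap: [0-7 FREE][8-14 ALLOC][15-28 ALLOC][29-34 FREE]
free(c): c = 8 -> block [8-14 ALLOC]; mark free, coalesce with adjacent free neighbors -> [0-14 FREE][15-28 ALLOC][29-34 FREE]

Answer: [0-14 FREE][15-28 ALLOC][29-34 FREE]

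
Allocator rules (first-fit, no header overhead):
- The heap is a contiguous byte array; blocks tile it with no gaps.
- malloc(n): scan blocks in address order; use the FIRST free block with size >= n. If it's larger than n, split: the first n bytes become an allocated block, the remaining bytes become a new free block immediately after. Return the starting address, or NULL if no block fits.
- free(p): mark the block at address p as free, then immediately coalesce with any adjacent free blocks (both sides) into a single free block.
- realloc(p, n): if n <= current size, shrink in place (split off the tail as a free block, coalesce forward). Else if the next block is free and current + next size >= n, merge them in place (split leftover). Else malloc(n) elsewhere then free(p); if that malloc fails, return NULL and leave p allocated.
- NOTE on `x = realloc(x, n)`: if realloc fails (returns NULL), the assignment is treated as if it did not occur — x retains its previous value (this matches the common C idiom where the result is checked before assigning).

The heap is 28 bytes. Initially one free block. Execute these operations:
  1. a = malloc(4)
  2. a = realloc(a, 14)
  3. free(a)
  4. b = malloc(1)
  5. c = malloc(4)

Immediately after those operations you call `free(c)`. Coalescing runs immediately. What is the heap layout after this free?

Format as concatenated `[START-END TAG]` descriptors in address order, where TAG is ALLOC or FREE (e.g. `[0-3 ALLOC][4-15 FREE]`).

Answer: [0-0 ALLOC][1-27 FREE]

Derivation:
Op 1: a = malloc(4) -> a = 0; heap: [0-3 ALLOC][4-27 FREE]
Op 2: a = realloc(a, 14) -> a = 0; heap: [0-13 ALLOC][14-27 FREE]
Op 3: free(a) -> (freed a); heap: [0-27 FREE]
Op 4: b = malloc(1) -> b = 0; heap: [0-0 ALLOC][1-27 FREE]
Op 5: c = malloc(4) -> c = 1; heap: [0-0 ALLOC][1-4 ALLOC][5-27 FREE]
free(c): c = 1 -> block [1-4 ALLOC]; mark free, coalesce with adjacent free neighbors -> [0-0 ALLOC][1-27 FREE]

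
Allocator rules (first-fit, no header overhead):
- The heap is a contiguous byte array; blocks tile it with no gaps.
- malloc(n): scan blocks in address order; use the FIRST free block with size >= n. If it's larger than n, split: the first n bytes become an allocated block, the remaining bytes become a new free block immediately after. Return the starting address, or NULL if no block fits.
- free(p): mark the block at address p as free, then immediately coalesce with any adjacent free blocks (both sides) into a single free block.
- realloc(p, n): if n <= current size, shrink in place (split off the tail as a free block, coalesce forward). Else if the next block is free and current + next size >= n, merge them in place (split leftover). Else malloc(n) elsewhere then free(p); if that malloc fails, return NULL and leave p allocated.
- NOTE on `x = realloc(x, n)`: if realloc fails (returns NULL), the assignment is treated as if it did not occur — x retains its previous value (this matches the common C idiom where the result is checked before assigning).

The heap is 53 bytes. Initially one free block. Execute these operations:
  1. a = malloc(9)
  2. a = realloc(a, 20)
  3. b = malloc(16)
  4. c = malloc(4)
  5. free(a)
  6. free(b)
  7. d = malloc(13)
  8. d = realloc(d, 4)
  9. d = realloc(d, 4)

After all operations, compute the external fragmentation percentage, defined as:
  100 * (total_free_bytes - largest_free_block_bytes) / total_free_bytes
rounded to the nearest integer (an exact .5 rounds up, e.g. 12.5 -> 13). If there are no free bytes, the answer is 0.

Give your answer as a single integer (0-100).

Op 1: a = malloc(9) -> a = 0; heap: [0-8 ALLOC][9-52 FREE]
Op 2: a = realloc(a, 20) -> a = 0; heap: [0-19 ALLOC][20-52 FREE]
Op 3: b = malloc(16) -> b = 20; heap: [0-19 ALLOC][20-35 ALLOC][36-52 FREE]
Op 4: c = malloc(4) -> c = 36; heap: [0-19 ALLOC][20-35 ALLOC][36-39 ALLOC][40-52 FREE]
Op 5: free(a) -> (freed a); heap: [0-19 FREE][20-35 ALLOC][36-39 ALLOC][40-52 FREE]
Op 6: free(b) -> (freed b); heap: [0-35 FREE][36-39 ALLOC][40-52 FREE]
Op 7: d = malloc(13) -> d = 0; heap: [0-12 ALLOC][13-35 FREE][36-39 ALLOC][40-52 FREE]
Op 8: d = realloc(d, 4) -> d = 0; heap: [0-3 ALLOC][4-35 FREE][36-39 ALLOC][40-52 FREE]
Op 9: d = realloc(d, 4) -> d = 0; heap: [0-3 ALLOC][4-35 FREE][36-39 ALLOC][40-52 FREE]
Free blocks: [32 13] total_free=45 largest=32 -> 100*(45-32)/45 = 1300/45 ≈ 28.889 -> rounds to 29

Answer: 29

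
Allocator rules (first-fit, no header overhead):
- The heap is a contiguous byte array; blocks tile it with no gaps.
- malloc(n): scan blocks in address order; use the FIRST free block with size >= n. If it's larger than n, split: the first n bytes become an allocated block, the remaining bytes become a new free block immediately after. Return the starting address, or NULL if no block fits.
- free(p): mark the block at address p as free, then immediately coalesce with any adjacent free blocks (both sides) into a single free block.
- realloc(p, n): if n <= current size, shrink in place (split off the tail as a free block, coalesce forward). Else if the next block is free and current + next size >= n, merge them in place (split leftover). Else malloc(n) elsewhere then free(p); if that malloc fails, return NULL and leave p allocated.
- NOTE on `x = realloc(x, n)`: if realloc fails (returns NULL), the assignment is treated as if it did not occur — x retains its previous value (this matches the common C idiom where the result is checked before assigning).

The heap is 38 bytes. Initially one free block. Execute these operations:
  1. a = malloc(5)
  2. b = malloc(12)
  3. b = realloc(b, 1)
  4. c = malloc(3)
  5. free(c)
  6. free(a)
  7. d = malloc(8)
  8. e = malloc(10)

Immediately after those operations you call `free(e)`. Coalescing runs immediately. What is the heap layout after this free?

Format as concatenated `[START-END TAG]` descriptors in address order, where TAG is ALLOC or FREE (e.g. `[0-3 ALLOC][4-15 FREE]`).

Answer: [0-4 FREE][5-5 ALLOC][6-13 ALLOC][14-37 FREE]

Derivation:
Op 1: a = malloc(5) -> a = 0; heap: [0-4 ALLOC][5-37 FREE]
Op 2: b = malloc(12) -> b = 5; heap: [0-4 ALLOC][5-16 ALLOC][17-37 FREE]
Op 3: b = realloc(b, 1) -> b = 5; heap: [0-4 ALLOC][5-5 ALLOC][6-37 FREE]
Op 4: c = malloc(3) -> c = 6; heap: [0-4 ALLOC][5-5 ALLOC][6-8 ALLOC][9-37 FREE]
Op 5: free(c) -> (freed c); heap: [0-4 ALLOC][5-5 ALLOC][6-37 FREE]
Op 6: free(a) -> (freed a); heap: [0-4 FREE][5-5 ALLOC][6-37 FREE]
Op 7: d = malloc(8) -> d = 6; heap: [0-4 FREE][5-5 ALLOC][6-13 ALLOC][14-37 FREE]
Op 8: e = malloc(10) -> e = 14; heap: [0-4 FREE][5-5 ALLOC][6-13 ALLOC][14-23 ALLOC][24-37 FREE]
free(e): e = 14 -> block [14-23 ALLOC]; mark free, coalesce with adjacent free neighbors -> [0-4 FREE][5-5 ALLOC][6-13 ALLOC][14-37 FREE]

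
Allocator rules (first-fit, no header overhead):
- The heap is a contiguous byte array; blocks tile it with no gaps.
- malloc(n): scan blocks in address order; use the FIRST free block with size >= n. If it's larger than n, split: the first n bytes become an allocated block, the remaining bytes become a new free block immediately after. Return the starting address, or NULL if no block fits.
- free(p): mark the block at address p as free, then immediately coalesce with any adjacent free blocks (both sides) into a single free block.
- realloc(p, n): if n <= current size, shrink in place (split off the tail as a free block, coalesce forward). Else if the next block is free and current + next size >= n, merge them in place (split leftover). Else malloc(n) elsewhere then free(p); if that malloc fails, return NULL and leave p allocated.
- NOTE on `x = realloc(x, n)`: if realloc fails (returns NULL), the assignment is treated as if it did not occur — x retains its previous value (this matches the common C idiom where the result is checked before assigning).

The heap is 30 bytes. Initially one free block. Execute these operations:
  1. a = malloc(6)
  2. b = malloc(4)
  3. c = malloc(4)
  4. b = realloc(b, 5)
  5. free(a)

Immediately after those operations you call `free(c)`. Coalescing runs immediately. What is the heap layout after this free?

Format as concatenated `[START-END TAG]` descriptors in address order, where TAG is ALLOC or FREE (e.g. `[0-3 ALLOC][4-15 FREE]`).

Op 1: a = malloc(6) -> a = 0; heap: [0-5 ALLOC][6-29 FREE]
Op 2: b = malloc(4) -> b = 6; heap: [0-5 ALLOC][6-9 ALLOC][10-29 FREE]
Op 3: c = malloc(4) -> c = 10; heap: [0-5 ALLOC][6-9 ALLOC][10-13 ALLOC][14-29 FREE]
Op 4: b = realloc(b, 5) -> b = 14; heap: [0-5 ALLOC][6-9 FREE][10-13 ALLOC][14-18 ALLOC][19-29 FREE]
Op 5: free(a) -> (freed a); heap: [0-9 FREE][10-13 ALLOC][14-18 ALLOC][19-29 FREE]
free(c): c = 10 -> block [10-13 ALLOC]; mark free, coalesce with adjacent free neighbors -> [0-13 FREE][14-18 ALLOC][19-29 FREE]

Answer: [0-13 FREE][14-18 ALLOC][19-29 FREE]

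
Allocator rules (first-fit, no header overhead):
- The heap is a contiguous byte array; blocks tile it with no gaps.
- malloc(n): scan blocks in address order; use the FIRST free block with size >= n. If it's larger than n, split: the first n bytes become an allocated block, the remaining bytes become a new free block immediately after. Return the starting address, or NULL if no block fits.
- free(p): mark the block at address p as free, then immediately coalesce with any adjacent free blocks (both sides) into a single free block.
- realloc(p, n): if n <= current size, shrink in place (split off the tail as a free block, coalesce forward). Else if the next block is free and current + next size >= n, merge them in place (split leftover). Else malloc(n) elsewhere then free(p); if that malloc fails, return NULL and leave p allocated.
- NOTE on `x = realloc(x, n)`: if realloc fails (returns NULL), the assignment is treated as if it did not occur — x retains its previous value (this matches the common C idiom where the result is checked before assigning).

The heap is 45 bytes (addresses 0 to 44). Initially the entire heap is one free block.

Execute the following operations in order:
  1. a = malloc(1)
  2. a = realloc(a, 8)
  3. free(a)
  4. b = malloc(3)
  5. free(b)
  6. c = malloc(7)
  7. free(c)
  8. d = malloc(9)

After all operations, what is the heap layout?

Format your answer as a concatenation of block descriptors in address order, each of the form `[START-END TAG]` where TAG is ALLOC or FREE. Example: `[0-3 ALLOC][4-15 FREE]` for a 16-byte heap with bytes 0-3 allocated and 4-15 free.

Op 1: a = malloc(1) -> a = 0; heap: [0-0 ALLOC][1-44 FREE]
Op 2: a = realloc(a, 8) -> a = 0; heap: [0-7 ALLOC][8-44 FREE]
Op 3: free(a) -> (freed a); heap: [0-44 FREE]
Op 4: b = malloc(3) -> b = 0; heap: [0-2 ALLOC][3-44 FREE]
Op 5: free(b) -> (freed b); heap: [0-44 FREE]
Op 6: c = malloc(7) -> c = 0; heap: [0-6 ALLOC][7-44 FREE]
Op 7: free(c) -> (freed c); heap: [0-44 FREE]
Op 8: d = malloc(9) -> d = 0; heap: [0-8 ALLOC][9-44 FREE]

Answer: [0-8 ALLOC][9-44 FREE]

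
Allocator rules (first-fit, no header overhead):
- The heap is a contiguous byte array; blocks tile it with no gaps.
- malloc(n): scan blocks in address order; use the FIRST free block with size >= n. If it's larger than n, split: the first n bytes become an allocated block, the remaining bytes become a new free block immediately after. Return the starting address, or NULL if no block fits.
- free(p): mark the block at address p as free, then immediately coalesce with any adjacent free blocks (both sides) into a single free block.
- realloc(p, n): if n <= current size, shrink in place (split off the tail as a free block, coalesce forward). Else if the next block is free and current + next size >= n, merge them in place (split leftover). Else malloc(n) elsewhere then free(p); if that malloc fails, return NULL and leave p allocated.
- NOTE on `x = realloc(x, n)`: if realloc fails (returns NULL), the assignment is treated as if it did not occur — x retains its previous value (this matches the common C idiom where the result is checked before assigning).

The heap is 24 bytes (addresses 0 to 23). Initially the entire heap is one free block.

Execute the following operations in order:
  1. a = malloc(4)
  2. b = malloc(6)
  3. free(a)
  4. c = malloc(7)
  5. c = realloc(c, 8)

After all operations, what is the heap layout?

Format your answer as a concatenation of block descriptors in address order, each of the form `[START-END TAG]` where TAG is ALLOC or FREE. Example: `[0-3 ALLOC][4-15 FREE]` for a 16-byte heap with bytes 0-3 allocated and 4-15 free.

Op 1: a = malloc(4) -> a = 0; heap: [0-3 ALLOC][4-23 FREE]
Op 2: b = malloc(6) -> b = 4; heap: [0-3 ALLOC][4-9 ALLOC][10-23 FREE]
Op 3: free(a) -> (freed a); heap: [0-3 FREE][4-9 ALLOC][10-23 FREE]
Op 4: c = malloc(7) -> c = 10; heap: [0-3 FREE][4-9 ALLOC][10-16 ALLOC][17-23 FREE]
Op 5: c = realloc(c, 8) -> c = 10; heap: [0-3 FREE][4-9 ALLOC][10-17 ALLOC][18-23 FREE]

Answer: [0-3 FREE][4-9 ALLOC][10-17 ALLOC][18-23 FREE]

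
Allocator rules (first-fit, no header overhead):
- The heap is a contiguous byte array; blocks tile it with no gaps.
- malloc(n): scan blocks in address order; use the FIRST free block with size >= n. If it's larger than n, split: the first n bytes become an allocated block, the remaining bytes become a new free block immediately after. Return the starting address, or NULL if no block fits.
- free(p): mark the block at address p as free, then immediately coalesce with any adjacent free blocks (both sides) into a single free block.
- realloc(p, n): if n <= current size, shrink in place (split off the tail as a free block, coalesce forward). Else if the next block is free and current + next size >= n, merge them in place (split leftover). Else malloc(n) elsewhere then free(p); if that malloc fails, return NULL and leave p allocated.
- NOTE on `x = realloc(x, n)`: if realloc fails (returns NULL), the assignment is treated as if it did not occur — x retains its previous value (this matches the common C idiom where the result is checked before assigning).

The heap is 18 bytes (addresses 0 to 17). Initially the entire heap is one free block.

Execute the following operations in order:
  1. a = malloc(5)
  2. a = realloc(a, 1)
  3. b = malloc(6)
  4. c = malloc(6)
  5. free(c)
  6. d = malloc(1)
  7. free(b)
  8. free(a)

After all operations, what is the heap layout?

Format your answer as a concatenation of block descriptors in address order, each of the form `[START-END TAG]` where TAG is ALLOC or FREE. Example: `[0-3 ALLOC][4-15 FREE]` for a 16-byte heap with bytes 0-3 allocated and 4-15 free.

Op 1: a = malloc(5) -> a = 0; heap: [0-4 ALLOC][5-17 FREE]
Op 2: a = realloc(a, 1) -> a = 0; heap: [0-0 ALLOC][1-17 FREE]
Op 3: b = malloc(6) -> b = 1; heap: [0-0 ALLOC][1-6 ALLOC][7-17 FREE]
Op 4: c = malloc(6) -> c = 7; heap: [0-0 ALLOC][1-6 ALLOC][7-12 ALLOC][13-17 FREE]
Op 5: free(c) -> (freed c); heap: [0-0 ALLOC][1-6 ALLOC][7-17 FREE]
Op 6: d = malloc(1) -> d = 7; heap: [0-0 ALLOC][1-6 ALLOC][7-7 ALLOC][8-17 FREE]
Op 7: free(b) -> (freed b); heap: [0-0 ALLOC][1-6 FREE][7-7 ALLOC][8-17 FREE]
Op 8: free(a) -> (freed a); heap: [0-6 FREE][7-7 ALLOC][8-17 FREE]

Answer: [0-6 FREE][7-7 ALLOC][8-17 FREE]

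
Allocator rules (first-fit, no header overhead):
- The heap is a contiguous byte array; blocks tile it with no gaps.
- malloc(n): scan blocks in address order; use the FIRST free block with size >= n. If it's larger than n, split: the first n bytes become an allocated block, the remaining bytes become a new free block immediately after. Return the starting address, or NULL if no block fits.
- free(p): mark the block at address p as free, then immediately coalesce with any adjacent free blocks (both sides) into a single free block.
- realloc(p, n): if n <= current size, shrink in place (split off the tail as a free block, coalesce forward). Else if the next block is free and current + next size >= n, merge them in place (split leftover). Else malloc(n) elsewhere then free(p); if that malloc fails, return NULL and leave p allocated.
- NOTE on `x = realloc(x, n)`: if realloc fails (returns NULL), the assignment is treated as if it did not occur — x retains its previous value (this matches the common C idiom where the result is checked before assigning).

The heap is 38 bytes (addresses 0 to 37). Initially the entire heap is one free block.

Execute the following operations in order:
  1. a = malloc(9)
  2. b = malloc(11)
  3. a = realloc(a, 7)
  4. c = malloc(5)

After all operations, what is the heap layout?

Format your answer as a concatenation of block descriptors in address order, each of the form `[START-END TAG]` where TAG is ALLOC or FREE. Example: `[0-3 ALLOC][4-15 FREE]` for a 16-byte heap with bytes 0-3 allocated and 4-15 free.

Answer: [0-6 ALLOC][7-8 FREE][9-19 ALLOC][20-24 ALLOC][25-37 FREE]

Derivation:
Op 1: a = malloc(9) -> a = 0; heap: [0-8 ALLOC][9-37 FREE]
Op 2: b = malloc(11) -> b = 9; heap: [0-8 ALLOC][9-19 ALLOC][20-37 FREE]
Op 3: a = realloc(a, 7) -> a = 0; heap: [0-6 ALLOC][7-8 FREE][9-19 ALLOC][20-37 FREE]
Op 4: c = malloc(5) -> c = 20; heap: [0-6 ALLOC][7-8 FREE][9-19 ALLOC][20-24 ALLOC][25-37 FREE]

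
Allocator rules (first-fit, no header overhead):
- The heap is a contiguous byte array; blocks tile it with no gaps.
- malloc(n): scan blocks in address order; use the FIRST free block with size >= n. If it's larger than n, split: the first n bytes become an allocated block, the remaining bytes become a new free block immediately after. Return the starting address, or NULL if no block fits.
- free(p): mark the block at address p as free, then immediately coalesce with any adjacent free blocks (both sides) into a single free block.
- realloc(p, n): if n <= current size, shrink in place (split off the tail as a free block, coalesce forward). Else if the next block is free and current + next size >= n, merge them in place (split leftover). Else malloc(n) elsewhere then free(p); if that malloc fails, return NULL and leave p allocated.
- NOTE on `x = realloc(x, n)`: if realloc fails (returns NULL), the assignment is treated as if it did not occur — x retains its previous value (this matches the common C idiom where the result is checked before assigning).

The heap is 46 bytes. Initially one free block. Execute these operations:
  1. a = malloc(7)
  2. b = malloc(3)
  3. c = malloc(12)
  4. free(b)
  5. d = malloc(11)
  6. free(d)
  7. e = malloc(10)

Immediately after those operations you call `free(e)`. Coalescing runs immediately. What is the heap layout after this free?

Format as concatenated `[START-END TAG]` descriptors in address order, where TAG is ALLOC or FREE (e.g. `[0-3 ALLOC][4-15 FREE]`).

Op 1: a = malloc(7) -> a = 0; heap: [0-6 ALLOC][7-45 FREE]
Op 2: b = malloc(3) -> b = 7; heap: [0-6 ALLOC][7-9 ALLOC][10-45 FREE]
Op 3: c = malloc(12) -> c = 10; heap: [0-6 ALLOC][7-9 ALLOC][10-21 ALLOC][22-45 FREE]
Op 4: free(b) -> (freed b); heap: [0-6 ALLOC][7-9 FREE][10-21 ALLOC][22-45 FREE]
Op 5: d = malloc(11) -> d = 22; heap: [0-6 ALLOC][7-9 FREE][10-21 ALLOC][22-32 ALLOC][33-45 FREE]
Op 6: free(d) -> (freed d); heap: [0-6 ALLOC][7-9 FREE][10-21 ALLOC][22-45 FREE]
Op 7: e = malloc(10) -> e = 22; heap: [0-6 ALLOC][7-9 FREE][10-21 ALLOC][22-31 ALLOC][32-45 FREE]
free(e): e = 22 -> block [22-31 ALLOC]; mark free, coalesce with adjacent free neighbors -> [0-6 ALLOC][7-9 FREE][10-21 ALLOC][22-45 FREE]

Answer: [0-6 ALLOC][7-9 FREE][10-21 ALLOC][22-45 FREE]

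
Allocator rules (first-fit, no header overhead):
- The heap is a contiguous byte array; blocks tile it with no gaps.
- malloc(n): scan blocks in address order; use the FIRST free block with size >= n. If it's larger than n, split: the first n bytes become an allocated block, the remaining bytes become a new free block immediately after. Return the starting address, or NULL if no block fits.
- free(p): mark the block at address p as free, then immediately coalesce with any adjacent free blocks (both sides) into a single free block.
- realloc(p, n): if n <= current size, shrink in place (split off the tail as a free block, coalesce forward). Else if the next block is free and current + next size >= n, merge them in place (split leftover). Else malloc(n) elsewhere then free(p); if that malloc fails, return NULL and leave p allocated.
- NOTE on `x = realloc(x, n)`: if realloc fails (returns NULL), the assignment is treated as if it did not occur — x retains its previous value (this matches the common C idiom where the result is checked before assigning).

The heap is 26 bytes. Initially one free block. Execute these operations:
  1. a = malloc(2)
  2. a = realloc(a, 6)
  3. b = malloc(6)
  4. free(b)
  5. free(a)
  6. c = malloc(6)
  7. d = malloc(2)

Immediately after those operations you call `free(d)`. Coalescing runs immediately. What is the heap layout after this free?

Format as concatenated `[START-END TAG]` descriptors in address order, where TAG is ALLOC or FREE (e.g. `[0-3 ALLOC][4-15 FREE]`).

Op 1: a = malloc(2) -> a = 0; heap: [0-1 ALLOC][2-25 FREE]
Op 2: a = realloc(a, 6) -> a = 0; heap: [0-5 ALLOC][6-25 FREE]
Op 3: b = malloc(6) -> b = 6; heap: [0-5 ALLOC][6-11 ALLOC][12-25 FREE]
Op 4: free(b) -> (freed b); heap: [0-5 ALLOC][6-25 FREE]
Op 5: free(a) -> (freed a); heap: [0-25 FREE]
Op 6: c = malloc(6) -> c = 0; heap: [0-5 ALLOC][6-25 FREE]
Op 7: d = malloc(2) -> d = 6; heap: [0-5 ALLOC][6-7 ALLOC][8-25 FREE]
free(d): d = 6 -> block [6-7 ALLOC]; mark free, coalesce with adjacent free neighbors -> [0-5 ALLOC][6-25 FREE]

Answer: [0-5 ALLOC][6-25 FREE]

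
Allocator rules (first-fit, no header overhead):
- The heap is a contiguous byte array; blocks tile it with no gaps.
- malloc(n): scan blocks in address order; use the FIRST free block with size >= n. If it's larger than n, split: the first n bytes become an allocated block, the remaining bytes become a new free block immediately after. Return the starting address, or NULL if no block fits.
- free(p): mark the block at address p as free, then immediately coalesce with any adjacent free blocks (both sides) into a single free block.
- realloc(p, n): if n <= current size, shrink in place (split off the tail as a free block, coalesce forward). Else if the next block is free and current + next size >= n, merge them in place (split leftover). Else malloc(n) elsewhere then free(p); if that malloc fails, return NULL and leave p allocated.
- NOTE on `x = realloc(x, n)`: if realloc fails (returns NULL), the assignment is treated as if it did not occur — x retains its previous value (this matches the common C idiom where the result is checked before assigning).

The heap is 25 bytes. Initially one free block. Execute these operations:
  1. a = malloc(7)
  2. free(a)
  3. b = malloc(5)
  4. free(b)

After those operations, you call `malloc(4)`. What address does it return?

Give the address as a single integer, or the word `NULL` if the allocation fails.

Answer: 0

Derivation:
Op 1: a = malloc(7) -> a = 0; heap: [0-6 ALLOC][7-24 FREE]
Op 2: free(a) -> (freed a); heap: [0-24 FREE]
Op 3: b = malloc(5) -> b = 0; heap: [0-4 ALLOC][5-24 FREE]
Op 4: free(b) -> (freed b); heap: [0-24 FREE]
malloc(4): first-fit scan over [0-24 FREE] -> 0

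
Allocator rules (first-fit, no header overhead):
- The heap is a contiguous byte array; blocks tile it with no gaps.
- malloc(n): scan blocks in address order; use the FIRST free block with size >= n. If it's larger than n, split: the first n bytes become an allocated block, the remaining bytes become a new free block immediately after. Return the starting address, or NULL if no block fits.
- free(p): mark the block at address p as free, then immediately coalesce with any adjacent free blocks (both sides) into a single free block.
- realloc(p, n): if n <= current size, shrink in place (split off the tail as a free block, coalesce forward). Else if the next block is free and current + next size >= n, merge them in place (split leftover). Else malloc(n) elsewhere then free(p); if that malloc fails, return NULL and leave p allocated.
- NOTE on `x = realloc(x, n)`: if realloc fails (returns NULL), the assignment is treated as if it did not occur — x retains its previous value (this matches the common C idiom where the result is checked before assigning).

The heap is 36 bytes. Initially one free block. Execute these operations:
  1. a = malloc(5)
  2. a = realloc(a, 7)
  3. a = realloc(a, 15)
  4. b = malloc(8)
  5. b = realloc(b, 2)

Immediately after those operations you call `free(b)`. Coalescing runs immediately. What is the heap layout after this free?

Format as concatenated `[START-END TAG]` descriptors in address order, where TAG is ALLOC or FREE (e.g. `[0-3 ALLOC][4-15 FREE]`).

Answer: [0-14 ALLOC][15-35 FREE]

Derivation:
Op 1: a = malloc(5) -> a = 0; heap: [0-4 ALLOC][5-35 FREE]
Op 2: a = realloc(a, 7) -> a = 0; heap: [0-6 ALLOC][7-35 FREE]
Op 3: a = realloc(a, 15) -> a = 0; heap: [0-14 ALLOC][15-35 FREE]
Op 4: b = malloc(8) -> b = 15; heap: [0-14 ALLOC][15-22 ALLOC][23-35 FREE]
Op 5: b = realloc(b, 2) -> b = 15; heap: [0-14 ALLOC][15-16 ALLOC][17-35 FREE]
free(b): b = 15 -> block [15-16 ALLOC]; mark free, coalesce with adjacent free neighbors -> [0-14 ALLOC][15-35 FREE]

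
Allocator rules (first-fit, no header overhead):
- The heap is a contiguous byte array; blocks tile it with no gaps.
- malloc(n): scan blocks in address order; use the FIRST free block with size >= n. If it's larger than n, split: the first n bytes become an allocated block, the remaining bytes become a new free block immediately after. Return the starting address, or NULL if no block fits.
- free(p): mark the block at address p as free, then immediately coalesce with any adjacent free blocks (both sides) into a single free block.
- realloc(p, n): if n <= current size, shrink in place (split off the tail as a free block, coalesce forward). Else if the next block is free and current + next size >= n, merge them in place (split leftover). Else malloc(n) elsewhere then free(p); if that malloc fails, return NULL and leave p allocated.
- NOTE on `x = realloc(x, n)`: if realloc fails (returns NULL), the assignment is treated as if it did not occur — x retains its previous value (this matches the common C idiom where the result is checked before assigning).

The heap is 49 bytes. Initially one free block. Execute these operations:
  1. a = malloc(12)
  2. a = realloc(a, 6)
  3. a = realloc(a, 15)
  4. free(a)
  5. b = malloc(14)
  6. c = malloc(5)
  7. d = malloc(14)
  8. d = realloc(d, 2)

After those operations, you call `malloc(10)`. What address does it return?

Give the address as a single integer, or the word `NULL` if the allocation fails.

Op 1: a = malloc(12) -> a = 0; heap: [0-11 ALLOC][12-48 FREE]
Op 2: a = realloc(a, 6) -> a = 0; heap: [0-5 ALLOC][6-48 FREE]
Op 3: a = realloc(a, 15) -> a = 0; heap: [0-14 ALLOC][15-48 FREE]
Op 4: free(a) -> (freed a); heap: [0-48 FREE]
Op 5: b = malloc(14) -> b = 0; heap: [0-13 ALLOC][14-48 FREE]
Op 6: c = malloc(5) -> c = 14; heap: [0-13 ALLOC][14-18 ALLOC][19-48 FREE]
Op 7: d = malloc(14) -> d = 19; heap: [0-13 ALLOC][14-18 ALLOC][19-32 ALLOC][33-48 FREE]
Op 8: d = realloc(d, 2) -> d = 19; heap: [0-13 ALLOC][14-18 ALLOC][19-20 ALLOC][21-48 FREE]
malloc(10): first-fit scan over [0-13 ALLOC][14-18 ALLOC][19-20 ALLOC][21-48 FREE] -> 21

Answer: 21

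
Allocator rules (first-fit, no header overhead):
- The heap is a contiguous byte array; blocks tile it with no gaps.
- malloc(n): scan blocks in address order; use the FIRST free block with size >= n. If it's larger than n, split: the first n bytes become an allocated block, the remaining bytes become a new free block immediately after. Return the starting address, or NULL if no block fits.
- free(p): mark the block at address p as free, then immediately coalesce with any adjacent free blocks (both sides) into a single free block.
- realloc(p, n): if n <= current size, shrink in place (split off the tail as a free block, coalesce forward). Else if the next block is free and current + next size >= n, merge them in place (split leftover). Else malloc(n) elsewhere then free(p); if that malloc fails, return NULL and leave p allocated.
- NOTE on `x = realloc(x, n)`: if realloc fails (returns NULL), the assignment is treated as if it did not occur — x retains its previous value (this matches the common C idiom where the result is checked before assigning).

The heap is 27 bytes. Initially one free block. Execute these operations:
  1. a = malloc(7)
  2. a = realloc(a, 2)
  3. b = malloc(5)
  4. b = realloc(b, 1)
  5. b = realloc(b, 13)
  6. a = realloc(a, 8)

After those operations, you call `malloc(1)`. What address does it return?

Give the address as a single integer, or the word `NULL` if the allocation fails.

Answer: 0

Derivation:
Op 1: a = malloc(7) -> a = 0; heap: [0-6 ALLOC][7-26 FREE]
Op 2: a = realloc(a, 2) -> a = 0; heap: [0-1 ALLOC][2-26 FREE]
Op 3: b = malloc(5) -> b = 2; heap: [0-1 ALLOC][2-6 ALLOC][7-26 FREE]
Op 4: b = realloc(b, 1) -> b = 2; heap: [0-1 ALLOC][2-2 ALLOC][3-26 FREE]
Op 5: b = realloc(b, 13) -> b = 2; heap: [0-1 ALLOC][2-14 ALLOC][15-26 FREE]
Op 6: a = realloc(a, 8) -> a = 15; heap: [0-1 FREE][2-14 ALLOC][15-22 ALLOC][23-26 FREE]
malloc(1): first-fit scan over [0-1 FREE][2-14 ALLOC][15-22 ALLOC][23-26 FREE] -> 0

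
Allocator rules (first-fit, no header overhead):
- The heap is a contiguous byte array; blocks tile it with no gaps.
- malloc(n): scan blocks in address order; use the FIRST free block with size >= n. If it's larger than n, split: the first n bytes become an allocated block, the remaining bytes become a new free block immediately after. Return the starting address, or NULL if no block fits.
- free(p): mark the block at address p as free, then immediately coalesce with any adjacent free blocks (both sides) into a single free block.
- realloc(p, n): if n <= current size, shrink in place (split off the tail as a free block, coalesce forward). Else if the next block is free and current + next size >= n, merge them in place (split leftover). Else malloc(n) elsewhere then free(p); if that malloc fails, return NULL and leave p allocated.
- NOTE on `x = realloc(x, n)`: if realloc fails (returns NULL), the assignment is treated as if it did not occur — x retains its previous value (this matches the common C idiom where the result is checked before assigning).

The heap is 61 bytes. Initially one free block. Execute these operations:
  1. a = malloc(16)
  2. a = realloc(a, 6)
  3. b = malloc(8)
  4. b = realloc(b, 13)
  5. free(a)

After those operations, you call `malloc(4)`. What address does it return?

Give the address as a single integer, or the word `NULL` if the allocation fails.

Op 1: a = malloc(16) -> a = 0; heap: [0-15 ALLOC][16-60 FREE]
Op 2: a = realloc(a, 6) -> a = 0; heap: [0-5 ALLOC][6-60 FREE]
Op 3: b = malloc(8) -> b = 6; heap: [0-5 ALLOC][6-13 ALLOC][14-60 FREE]
Op 4: b = realloc(b, 13) -> b = 6; heap: [0-5 ALLOC][6-18 ALLOC][19-60 FREE]
Op 5: free(a) -> (freed a); heap: [0-5 FREE][6-18 ALLOC][19-60 FREE]
malloc(4): first-fit scan over [0-5 FREE][6-18 ALLOC][19-60 FREE] -> 0

Answer: 0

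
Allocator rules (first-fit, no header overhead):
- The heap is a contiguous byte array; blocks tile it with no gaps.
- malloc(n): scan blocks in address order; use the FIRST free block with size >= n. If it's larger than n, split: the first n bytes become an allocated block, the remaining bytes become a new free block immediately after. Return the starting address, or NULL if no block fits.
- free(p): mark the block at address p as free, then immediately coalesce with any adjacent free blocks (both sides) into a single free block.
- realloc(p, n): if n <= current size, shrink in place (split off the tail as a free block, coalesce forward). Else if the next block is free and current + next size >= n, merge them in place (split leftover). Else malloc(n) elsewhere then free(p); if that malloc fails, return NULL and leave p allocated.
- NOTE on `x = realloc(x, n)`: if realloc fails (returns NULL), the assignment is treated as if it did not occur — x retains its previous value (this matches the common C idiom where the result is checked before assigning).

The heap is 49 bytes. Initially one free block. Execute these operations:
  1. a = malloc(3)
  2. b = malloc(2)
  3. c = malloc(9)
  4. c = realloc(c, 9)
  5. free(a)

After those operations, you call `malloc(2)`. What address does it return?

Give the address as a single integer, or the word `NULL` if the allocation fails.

Op 1: a = malloc(3) -> a = 0; heap: [0-2 ALLOC][3-48 FREE]
Op 2: b = malloc(2) -> b = 3; heap: [0-2 ALLOC][3-4 ALLOC][5-48 FREE]
Op 3: c = malloc(9) -> c = 5; heap: [0-2 ALLOC][3-4 ALLOC][5-13 ALLOC][14-48 FREE]
Op 4: c = realloc(c, 9) -> c = 5; heap: [0-2 ALLOC][3-4 ALLOC][5-13 ALLOC][14-48 FREE]
Op 5: free(a) -> (freed a); heap: [0-2 FREE][3-4 ALLOC][5-13 ALLOC][14-48 FREE]
malloc(2): first-fit scan over [0-2 FREE][3-4 ALLOC][5-13 ALLOC][14-48 FREE] -> 0

Answer: 0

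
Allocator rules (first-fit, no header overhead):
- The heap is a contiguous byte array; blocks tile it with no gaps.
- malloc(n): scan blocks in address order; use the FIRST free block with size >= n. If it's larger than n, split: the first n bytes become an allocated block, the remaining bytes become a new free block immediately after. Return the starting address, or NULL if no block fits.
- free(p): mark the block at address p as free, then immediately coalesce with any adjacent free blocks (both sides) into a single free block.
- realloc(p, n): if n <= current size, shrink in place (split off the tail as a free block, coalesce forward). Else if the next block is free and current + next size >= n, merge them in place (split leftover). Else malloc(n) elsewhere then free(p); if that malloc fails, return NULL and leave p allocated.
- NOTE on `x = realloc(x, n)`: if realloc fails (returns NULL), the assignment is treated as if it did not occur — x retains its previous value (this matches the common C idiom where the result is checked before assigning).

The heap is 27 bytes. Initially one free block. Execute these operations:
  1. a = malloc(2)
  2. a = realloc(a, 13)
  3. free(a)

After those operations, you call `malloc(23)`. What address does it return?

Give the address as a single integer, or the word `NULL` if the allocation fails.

Op 1: a = malloc(2) -> a = 0; heap: [0-1 ALLOC][2-26 FREE]
Op 2: a = realloc(a, 13) -> a = 0; heap: [0-12 ALLOC][13-26 FREE]
Op 3: free(a) -> (freed a); heap: [0-26 FREE]
malloc(23): first-fit scan over [0-26 FREE] -> 0

Answer: 0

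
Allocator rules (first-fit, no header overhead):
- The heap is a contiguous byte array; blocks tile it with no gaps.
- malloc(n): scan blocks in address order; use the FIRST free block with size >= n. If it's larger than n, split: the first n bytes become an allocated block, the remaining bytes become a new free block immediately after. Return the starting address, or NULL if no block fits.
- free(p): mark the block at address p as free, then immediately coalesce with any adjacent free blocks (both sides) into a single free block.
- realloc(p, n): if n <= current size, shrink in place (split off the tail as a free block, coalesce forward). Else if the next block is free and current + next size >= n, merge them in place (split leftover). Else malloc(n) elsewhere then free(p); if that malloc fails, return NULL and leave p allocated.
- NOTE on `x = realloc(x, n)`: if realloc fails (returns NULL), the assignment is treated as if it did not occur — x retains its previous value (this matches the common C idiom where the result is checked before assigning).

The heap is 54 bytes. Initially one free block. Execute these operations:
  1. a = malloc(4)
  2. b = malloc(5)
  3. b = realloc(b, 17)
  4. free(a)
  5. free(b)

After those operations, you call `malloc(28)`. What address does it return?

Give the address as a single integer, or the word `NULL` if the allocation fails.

Op 1: a = malloc(4) -> a = 0; heap: [0-3 ALLOC][4-53 FREE]
Op 2: b = malloc(5) -> b = 4; heap: [0-3 ALLOC][4-8 ALLOC][9-53 FREE]
Op 3: b = realloc(b, 17) -> b = 4; heap: [0-3 ALLOC][4-20 ALLOC][21-53 FREE]
Op 4: free(a) -> (freed a); heap: [0-3 FREE][4-20 ALLOC][21-53 FREE]
Op 5: free(b) -> (freed b); heap: [0-53 FREE]
malloc(28): first-fit scan over [0-53 FREE] -> 0

Answer: 0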